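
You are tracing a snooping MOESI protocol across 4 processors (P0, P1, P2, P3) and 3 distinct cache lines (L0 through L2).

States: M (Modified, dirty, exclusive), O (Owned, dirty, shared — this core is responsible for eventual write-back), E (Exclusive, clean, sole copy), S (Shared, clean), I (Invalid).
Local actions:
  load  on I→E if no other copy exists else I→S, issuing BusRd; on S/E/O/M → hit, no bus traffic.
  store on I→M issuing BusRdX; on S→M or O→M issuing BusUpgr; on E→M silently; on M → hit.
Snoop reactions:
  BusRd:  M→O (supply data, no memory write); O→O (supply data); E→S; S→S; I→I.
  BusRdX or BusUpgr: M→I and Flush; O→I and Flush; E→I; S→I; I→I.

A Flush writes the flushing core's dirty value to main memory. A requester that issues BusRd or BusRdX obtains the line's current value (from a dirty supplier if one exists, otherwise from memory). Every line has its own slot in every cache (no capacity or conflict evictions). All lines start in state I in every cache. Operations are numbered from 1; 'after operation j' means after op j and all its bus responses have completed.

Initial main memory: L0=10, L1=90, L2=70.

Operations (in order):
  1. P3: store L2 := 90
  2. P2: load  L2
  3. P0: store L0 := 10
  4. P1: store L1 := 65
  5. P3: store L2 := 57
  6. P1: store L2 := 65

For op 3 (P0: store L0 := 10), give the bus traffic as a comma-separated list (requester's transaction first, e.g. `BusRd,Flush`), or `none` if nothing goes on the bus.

step 1: P3: store L2 := 90  ⟶  IIIM  (L2)  txn=BusRdX  M[L2]=70
step 2: P2: load  L2  ⟶  IISO  (L2)  txn=BusRd  M[L2]=70
step 3: P0: store L0 := 10  ⟶  MIII  (L0)  txn=BusRdX  M[L0]=10
step 4: P1: store L1 := 65  ⟶  IMII  (L1)  txn=BusRdX  M[L1]=90
step 5: P3: store L2 := 57  ⟶  IIIM  (L2)  txn=BusUpgr  M[L2]=70
step 6: P1: store L2 := 65  ⟶  IMII  (L2)  txn=BusRdX+Flush  M[L2]=57

bus = BusRdX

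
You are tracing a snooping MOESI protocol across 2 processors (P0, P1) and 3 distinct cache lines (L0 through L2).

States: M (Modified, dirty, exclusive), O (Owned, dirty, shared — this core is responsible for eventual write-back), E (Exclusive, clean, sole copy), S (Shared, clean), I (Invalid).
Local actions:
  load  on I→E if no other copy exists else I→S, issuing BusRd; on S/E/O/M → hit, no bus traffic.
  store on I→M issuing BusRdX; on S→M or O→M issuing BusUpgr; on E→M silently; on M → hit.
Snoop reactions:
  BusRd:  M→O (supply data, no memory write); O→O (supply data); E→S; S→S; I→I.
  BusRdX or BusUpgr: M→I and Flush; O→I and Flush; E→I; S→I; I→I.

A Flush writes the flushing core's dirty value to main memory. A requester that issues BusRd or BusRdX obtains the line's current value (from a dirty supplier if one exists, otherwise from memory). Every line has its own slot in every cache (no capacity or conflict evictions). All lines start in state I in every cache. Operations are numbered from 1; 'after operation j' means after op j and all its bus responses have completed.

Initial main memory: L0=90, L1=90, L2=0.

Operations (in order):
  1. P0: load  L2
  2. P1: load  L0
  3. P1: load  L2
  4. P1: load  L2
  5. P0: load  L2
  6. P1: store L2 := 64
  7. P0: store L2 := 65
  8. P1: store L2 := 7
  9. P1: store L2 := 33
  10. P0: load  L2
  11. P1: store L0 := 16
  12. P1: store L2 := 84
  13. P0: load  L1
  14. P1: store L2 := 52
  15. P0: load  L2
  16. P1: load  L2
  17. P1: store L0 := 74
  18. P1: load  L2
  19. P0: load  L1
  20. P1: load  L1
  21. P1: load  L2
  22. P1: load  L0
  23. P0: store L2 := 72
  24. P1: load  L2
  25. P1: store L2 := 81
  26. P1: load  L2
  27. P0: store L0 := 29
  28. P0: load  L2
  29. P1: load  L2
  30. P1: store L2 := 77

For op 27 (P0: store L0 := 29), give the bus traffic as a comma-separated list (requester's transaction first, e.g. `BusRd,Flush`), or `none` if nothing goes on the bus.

bus = BusRdX,Flush

step 1: P0: load  L2  ⟶  EI  (L2)  txn=BusRd  M[L2]=0
step 2: P1: load  L0  ⟶  IE  (L0)  txn=BusRd  M[L0]=90
step 3: P1: load  L2  ⟶  SS  (L2)  txn=BusRd  M[L2]=0
step 4: P1: load  L2  ⟶  SS  (L2)  txn=∅  M[L2]=0
step 5: P0: load  L2  ⟶  SS  (L2)  txn=∅  M[L2]=0
step 6: P1: store L2 := 64  ⟶  IM  (L2)  txn=BusUpgr  M[L2]=0
step 7: P0: store L2 := 65  ⟶  MI  (L2)  txn=BusRdX+Flush  M[L2]=64
step 8: P1: store L2 := 7  ⟶  IM  (L2)  txn=BusRdX+Flush  M[L2]=65
step 9: P1: store L2 := 33  ⟶  IM  (L2)  txn=∅  M[L2]=65
step 10: P0: load  L2  ⟶  SO  (L2)  txn=BusRd  M[L2]=65
step 11: P1: store L0 := 16  ⟶  IM  (L0)  txn=∅  M[L0]=90
step 12: P1: store L2 := 84  ⟶  IM  (L2)  txn=BusUpgr  M[L2]=65
step 13: P0: load  L1  ⟶  EI  (L1)  txn=BusRd  M[L1]=90
step 14: P1: store L2 := 52  ⟶  IM  (L2)  txn=∅  M[L2]=65
step 15: P0: load  L2  ⟶  SO  (L2)  txn=BusRd  M[L2]=65
step 16: P1: load  L2  ⟶  SO  (L2)  txn=∅  M[L2]=65
step 17: P1: store L0 := 74  ⟶  IM  (L0)  txn=∅  M[L0]=90
step 18: P1: load  L2  ⟶  SO  (L2)  txn=∅  M[L2]=65
step 19: P0: load  L1  ⟶  EI  (L1)  txn=∅  M[L1]=90
step 20: P1: load  L1  ⟶  SS  (L1)  txn=BusRd  M[L1]=90
step 21: P1: load  L2  ⟶  SO  (L2)  txn=∅  M[L2]=65
step 22: P1: load  L0  ⟶  IM  (L0)  txn=∅  M[L0]=90
step 23: P0: store L2 := 72  ⟶  MI  (L2)  txn=BusUpgr+Flush  M[L2]=52
step 24: P1: load  L2  ⟶  OS  (L2)  txn=BusRd  M[L2]=52
step 25: P1: store L2 := 81  ⟶  IM  (L2)  txn=BusUpgr+Flush  M[L2]=72
step 26: P1: load  L2  ⟶  IM  (L2)  txn=∅  M[L2]=72
step 27: P0: store L0 := 29  ⟶  MI  (L0)  txn=BusRdX+Flush  M[L0]=74
step 28: P0: load  L2  ⟶  SO  (L2)  txn=BusRd  M[L2]=72
step 29: P1: load  L2  ⟶  SO  (L2)  txn=∅  M[L2]=72
step 30: P1: store L2 := 77  ⟶  IM  (L2)  txn=BusUpgr  M[L2]=72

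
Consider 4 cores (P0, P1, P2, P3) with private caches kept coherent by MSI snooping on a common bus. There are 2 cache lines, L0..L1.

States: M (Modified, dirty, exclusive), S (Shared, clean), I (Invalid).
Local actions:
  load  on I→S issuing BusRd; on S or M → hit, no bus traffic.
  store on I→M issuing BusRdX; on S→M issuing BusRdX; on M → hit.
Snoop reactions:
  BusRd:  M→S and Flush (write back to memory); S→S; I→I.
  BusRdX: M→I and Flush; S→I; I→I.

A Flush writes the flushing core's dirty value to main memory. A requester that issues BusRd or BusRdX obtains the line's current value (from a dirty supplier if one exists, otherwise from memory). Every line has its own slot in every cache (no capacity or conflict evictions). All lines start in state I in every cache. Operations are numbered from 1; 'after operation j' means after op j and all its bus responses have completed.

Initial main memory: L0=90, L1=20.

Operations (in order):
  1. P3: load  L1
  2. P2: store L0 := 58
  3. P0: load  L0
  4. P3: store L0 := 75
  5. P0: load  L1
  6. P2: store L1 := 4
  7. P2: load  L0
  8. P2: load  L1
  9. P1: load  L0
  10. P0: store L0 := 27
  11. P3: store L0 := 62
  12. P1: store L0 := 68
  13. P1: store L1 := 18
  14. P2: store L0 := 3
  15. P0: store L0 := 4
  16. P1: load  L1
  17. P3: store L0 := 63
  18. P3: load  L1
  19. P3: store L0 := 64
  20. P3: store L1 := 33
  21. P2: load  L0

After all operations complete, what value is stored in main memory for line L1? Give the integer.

memory[L1] = 18

1. P3: load  L1  bus=[BusRd]  L1: P0=I P1=I P2=I P3=S  mem[L1]=20
2. P2: store L0 := 58  bus=[BusRdX]  L0: P0=I P1=I P2=M P3=I  mem[L0]=90
3. P0: load  L0  bus=[BusRd,Flush]  L0: P0=S P1=I P2=S P3=I  mem[L0]=58
4. P3: store L0 := 75  bus=[BusRdX]  L0: P0=I P1=I P2=I P3=M  mem[L0]=58
5. P0: load  L1  bus=[BusRd]  L1: P0=S P1=I P2=I P3=S  mem[L1]=20
6. P2: store L1 := 4  bus=[BusRdX]  L1: P0=I P1=I P2=M P3=I  mem[L1]=20
7. P2: load  L0  bus=[BusRd,Flush]  L0: P0=I P1=I P2=S P3=S  mem[L0]=75
8. P2: load  L1  bus=[-]  L1: P0=I P1=I P2=M P3=I  mem[L1]=20
9. P1: load  L0  bus=[BusRd]  L0: P0=I P1=S P2=S P3=S  mem[L0]=75
10. P0: store L0 := 27  bus=[BusRdX]  L0: P0=M P1=I P2=I P3=I  mem[L0]=75
11. P3: store L0 := 62  bus=[BusRdX,Flush]  L0: P0=I P1=I P2=I P3=M  mem[L0]=27
12. P1: store L0 := 68  bus=[BusRdX,Flush]  L0: P0=I P1=M P2=I P3=I  mem[L0]=62
13. P1: store L1 := 18  bus=[BusRdX,Flush]  L1: P0=I P1=M P2=I P3=I  mem[L1]=4
14. P2: store L0 := 3  bus=[BusRdX,Flush]  L0: P0=I P1=I P2=M P3=I  mem[L0]=68
15. P0: store L0 := 4  bus=[BusRdX,Flush]  L0: P0=M P1=I P2=I P3=I  mem[L0]=3
16. P1: load  L1  bus=[-]  L1: P0=I P1=M P2=I P3=I  mem[L1]=4
17. P3: store L0 := 63  bus=[BusRdX,Flush]  L0: P0=I P1=I P2=I P3=M  mem[L0]=4
18. P3: load  L1  bus=[BusRd,Flush]  L1: P0=I P1=S P2=I P3=S  mem[L1]=18
19. P3: store L0 := 64  bus=[-]  L0: P0=I P1=I P2=I P3=M  mem[L0]=4
20. P3: store L1 := 33  bus=[BusRdX]  L1: P0=I P1=I P2=I P3=M  mem[L1]=18
21. P2: load  L0  bus=[BusRd,Flush]  L0: P0=I P1=I P2=S P3=S  mem[L0]=64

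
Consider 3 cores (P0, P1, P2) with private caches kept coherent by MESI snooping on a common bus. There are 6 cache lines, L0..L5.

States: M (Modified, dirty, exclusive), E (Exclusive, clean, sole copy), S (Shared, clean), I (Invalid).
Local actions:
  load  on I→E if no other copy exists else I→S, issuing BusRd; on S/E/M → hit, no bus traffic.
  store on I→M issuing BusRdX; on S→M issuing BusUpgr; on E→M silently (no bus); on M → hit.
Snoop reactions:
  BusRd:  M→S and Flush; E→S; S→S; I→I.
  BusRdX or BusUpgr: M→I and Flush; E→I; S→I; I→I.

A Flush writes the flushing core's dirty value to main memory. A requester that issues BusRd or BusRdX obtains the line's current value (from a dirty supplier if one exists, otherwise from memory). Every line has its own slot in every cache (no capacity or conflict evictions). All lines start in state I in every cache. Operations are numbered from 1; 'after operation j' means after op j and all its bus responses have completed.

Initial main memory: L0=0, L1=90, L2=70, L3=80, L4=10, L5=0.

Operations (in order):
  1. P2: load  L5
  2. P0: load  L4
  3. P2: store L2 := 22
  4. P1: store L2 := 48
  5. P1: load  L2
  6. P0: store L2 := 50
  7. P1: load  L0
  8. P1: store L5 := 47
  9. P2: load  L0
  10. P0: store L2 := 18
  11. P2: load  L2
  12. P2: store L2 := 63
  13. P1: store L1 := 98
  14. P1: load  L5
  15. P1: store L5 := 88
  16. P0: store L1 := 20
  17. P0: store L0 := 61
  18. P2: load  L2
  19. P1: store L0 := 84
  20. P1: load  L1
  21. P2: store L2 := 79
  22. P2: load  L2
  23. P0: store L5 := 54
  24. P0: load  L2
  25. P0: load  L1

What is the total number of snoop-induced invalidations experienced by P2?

invalidations = 3

  op1 P2: load  L5 → I/I/E on L5; bus BusRd; mem=0
  op2 P0: load  L4 → E/I/I on L4; bus BusRd; mem=10
  op3 P2: store L2 := 22 → I/I/M on L2; bus BusRdX; mem=70
  op4 P1: store L2 := 48 → I/M/I on L2; bus BusRdX Flush; mem=22
  op5 P1: load  L2 → I/M/I on L2; bus (none); mem=22
  op6 P0: store L2 := 50 → M/I/I on L2; bus BusRdX Flush; mem=48
  op7 P1: load  L0 → I/E/I on L0; bus BusRd; mem=0
  op8 P1: store L5 := 47 → I/M/I on L5; bus BusRdX; mem=0
  op9 P2: load  L0 → I/S/S on L0; bus BusRd; mem=0
  op10 P0: store L2 := 18 → M/I/I on L2; bus (none); mem=48
  op11 P2: load  L2 → S/I/S on L2; bus BusRd Flush; mem=18
  op12 P2: store L2 := 63 → I/I/M on L2; bus BusUpgr; mem=18
  op13 P1: store L1 := 98 → I/M/I on L1; bus BusRdX; mem=90
  op14 P1: load  L5 → I/M/I on L5; bus (none); mem=0
  op15 P1: store L5 := 88 → I/M/I on L5; bus (none); mem=0
  op16 P0: store L1 := 20 → M/I/I on L1; bus BusRdX Flush; mem=98
  op17 P0: store L0 := 61 → M/I/I on L0; bus BusRdX; mem=0
  op18 P2: load  L2 → I/I/M on L2; bus (none); mem=18
  op19 P1: store L0 := 84 → I/M/I on L0; bus BusRdX Flush; mem=61
  op20 P1: load  L1 → S/S/I on L1; bus BusRd Flush; mem=20
  op21 P2: store L2 := 79 → I/I/M on L2; bus (none); mem=18
  op22 P2: load  L2 → I/I/M on L2; bus (none); mem=18
  op23 P0: store L5 := 54 → M/I/I on L5; bus BusRdX Flush; mem=88
  op24 P0: load  L2 → S/I/S on L2; bus BusRd Flush; mem=79
  op25 P0: load  L1 → S/S/I on L1; bus (none); mem=20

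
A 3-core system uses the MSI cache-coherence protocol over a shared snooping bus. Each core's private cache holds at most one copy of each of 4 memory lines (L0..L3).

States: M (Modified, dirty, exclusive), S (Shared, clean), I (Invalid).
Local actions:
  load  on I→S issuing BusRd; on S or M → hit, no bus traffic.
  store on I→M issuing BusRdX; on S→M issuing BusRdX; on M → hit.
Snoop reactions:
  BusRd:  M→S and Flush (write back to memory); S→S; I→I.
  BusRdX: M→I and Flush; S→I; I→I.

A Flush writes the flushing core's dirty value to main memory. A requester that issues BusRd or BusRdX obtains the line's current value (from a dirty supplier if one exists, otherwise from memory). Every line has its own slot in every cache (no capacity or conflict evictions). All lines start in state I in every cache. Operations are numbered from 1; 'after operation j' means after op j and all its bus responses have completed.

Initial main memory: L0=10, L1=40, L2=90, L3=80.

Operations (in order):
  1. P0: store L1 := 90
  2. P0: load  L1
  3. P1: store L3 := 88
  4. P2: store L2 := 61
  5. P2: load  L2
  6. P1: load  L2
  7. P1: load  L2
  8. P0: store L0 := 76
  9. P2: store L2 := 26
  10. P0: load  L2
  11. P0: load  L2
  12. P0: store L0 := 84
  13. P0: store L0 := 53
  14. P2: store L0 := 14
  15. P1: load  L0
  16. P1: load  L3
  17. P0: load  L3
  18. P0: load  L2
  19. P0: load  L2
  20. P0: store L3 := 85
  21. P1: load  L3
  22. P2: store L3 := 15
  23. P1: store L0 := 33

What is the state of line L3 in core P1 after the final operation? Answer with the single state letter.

state = I

[1] P0: store L1 := 90 | P0:M(90), P1:I, P2:I | bus: BusRdX
[2] P0: load  L1 | P0:M(90), P1:I, P2:I | bus: none
[3] P1: store L3 := 88 | P0:I, P1:M(88), P2:I | bus: BusRdX
[4] P2: store L2 := 61 | P0:I, P1:I, P2:M(61) | bus: BusRdX
[5] P2: load  L2 | P0:I, P1:I, P2:M(61) | bus: none
[6] P1: load  L2 | P0:I, P1:S(61), P2:S(61) | bus: BusRd,Flush
[7] P1: load  L2 | P0:I, P1:S(61), P2:S(61) | bus: none
[8] P0: store L0 := 76 | P0:M(76), P1:I, P2:I | bus: BusRdX
[9] P2: store L2 := 26 | P0:I, P1:I, P2:M(26) | bus: BusRdX
[10] P0: load  L2 | P0:S(26), P1:I, P2:S(26) | bus: BusRd,Flush
[11] P0: load  L2 | P0:S(26), P1:I, P2:S(26) | bus: none
[12] P0: store L0 := 84 | P0:M(84), P1:I, P2:I | bus: none
[13] P0: store L0 := 53 | P0:M(53), P1:I, P2:I | bus: none
[14] P2: store L0 := 14 | P0:I, P1:I, P2:M(14) | bus: BusRdX,Flush
[15] P1: load  L0 | P0:I, P1:S(14), P2:S(14) | bus: BusRd,Flush
[16] P1: load  L3 | P0:I, P1:M(88), P2:I | bus: none
[17] P0: load  L3 | P0:S(88), P1:S(88), P2:I | bus: BusRd,Flush
[18] P0: load  L2 | P0:S(26), P1:I, P2:S(26) | bus: none
[19] P0: load  L2 | P0:S(26), P1:I, P2:S(26) | bus: none
[20] P0: store L3 := 85 | P0:M(85), P1:I, P2:I | bus: BusRdX
[21] P1: load  L3 | P0:S(85), P1:S(85), P2:I | bus: BusRd,Flush
[22] P2: store L3 := 15 | P0:I, P1:I, P2:M(15) | bus: BusRdX
[23] P1: store L0 := 33 | P0:I, P1:M(33), P2:I | bus: BusRdX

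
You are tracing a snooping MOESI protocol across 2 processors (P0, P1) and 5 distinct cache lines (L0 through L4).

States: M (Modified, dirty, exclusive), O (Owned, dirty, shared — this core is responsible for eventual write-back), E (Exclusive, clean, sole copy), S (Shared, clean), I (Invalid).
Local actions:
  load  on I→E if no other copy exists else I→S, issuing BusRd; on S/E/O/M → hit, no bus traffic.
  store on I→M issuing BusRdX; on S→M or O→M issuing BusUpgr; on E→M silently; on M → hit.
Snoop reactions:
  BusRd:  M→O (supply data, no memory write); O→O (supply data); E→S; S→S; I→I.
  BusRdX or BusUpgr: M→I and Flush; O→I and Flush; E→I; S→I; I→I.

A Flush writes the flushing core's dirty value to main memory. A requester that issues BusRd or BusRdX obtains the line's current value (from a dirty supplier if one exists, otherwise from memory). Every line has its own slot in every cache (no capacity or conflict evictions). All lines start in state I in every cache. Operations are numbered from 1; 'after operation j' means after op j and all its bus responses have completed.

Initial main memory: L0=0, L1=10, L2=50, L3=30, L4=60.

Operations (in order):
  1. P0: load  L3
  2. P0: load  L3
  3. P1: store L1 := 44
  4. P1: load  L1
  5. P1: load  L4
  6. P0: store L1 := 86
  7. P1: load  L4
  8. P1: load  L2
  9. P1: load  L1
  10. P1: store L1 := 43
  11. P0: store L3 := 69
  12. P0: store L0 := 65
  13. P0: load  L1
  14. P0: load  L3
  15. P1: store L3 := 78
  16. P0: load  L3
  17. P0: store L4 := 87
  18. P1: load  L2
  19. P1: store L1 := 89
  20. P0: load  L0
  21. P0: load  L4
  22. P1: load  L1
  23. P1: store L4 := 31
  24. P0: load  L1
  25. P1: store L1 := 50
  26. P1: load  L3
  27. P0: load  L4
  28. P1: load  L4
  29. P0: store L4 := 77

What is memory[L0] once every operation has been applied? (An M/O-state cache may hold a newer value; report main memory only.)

memory[L0] = 0

1. P0: load  L3  bus=[BusRd]  L3: P0=E P1=I  mem[L3]=30
2. P0: load  L3  bus=[-]  L3: P0=E P1=I  mem[L3]=30
3. P1: store L1 := 44  bus=[BusRdX]  L1: P0=I P1=M  mem[L1]=10
4. P1: load  L1  bus=[-]  L1: P0=I P1=M  mem[L1]=10
5. P1: load  L4  bus=[BusRd]  L4: P0=I P1=E  mem[L4]=60
6. P0: store L1 := 86  bus=[BusRdX,Flush]  L1: P0=M P1=I  mem[L1]=44
7. P1: load  L4  bus=[-]  L4: P0=I P1=E  mem[L4]=60
8. P1: load  L2  bus=[BusRd]  L2: P0=I P1=E  mem[L2]=50
9. P1: load  L1  bus=[BusRd]  L1: P0=O P1=S  mem[L1]=44
10. P1: store L1 := 43  bus=[BusUpgr,Flush]  L1: P0=I P1=M  mem[L1]=86
11. P0: store L3 := 69  bus=[-]  L3: P0=M P1=I  mem[L3]=30
12. P0: store L0 := 65  bus=[BusRdX]  L0: P0=M P1=I  mem[L0]=0
13. P0: load  L1  bus=[BusRd]  L1: P0=S P1=O  mem[L1]=86
14. P0: load  L3  bus=[-]  L3: P0=M P1=I  mem[L3]=30
15. P1: store L3 := 78  bus=[BusRdX,Flush]  L3: P0=I P1=M  mem[L3]=69
16. P0: load  L3  bus=[BusRd]  L3: P0=S P1=O  mem[L3]=69
17. P0: store L4 := 87  bus=[BusRdX]  L4: P0=M P1=I  mem[L4]=60
18. P1: load  L2  bus=[-]  L2: P0=I P1=E  mem[L2]=50
19. P1: store L1 := 89  bus=[BusUpgr]  L1: P0=I P1=M  mem[L1]=86
20. P0: load  L0  bus=[-]  L0: P0=M P1=I  mem[L0]=0
21. P0: load  L4  bus=[-]  L4: P0=M P1=I  mem[L4]=60
22. P1: load  L1  bus=[-]  L1: P0=I P1=M  mem[L1]=86
23. P1: store L4 := 31  bus=[BusRdX,Flush]  L4: P0=I P1=M  mem[L4]=87
24. P0: load  L1  bus=[BusRd]  L1: P0=S P1=O  mem[L1]=86
25. P1: store L1 := 50  bus=[BusUpgr]  L1: P0=I P1=M  mem[L1]=86
26. P1: load  L3  bus=[-]  L3: P0=S P1=O  mem[L3]=69
27. P0: load  L4  bus=[BusRd]  L4: P0=S P1=O  mem[L4]=87
28. P1: load  L4  bus=[-]  L4: P0=S P1=O  mem[L4]=87
29. P0: store L4 := 77  bus=[BusUpgr,Flush]  L4: P0=M P1=I  mem[L4]=31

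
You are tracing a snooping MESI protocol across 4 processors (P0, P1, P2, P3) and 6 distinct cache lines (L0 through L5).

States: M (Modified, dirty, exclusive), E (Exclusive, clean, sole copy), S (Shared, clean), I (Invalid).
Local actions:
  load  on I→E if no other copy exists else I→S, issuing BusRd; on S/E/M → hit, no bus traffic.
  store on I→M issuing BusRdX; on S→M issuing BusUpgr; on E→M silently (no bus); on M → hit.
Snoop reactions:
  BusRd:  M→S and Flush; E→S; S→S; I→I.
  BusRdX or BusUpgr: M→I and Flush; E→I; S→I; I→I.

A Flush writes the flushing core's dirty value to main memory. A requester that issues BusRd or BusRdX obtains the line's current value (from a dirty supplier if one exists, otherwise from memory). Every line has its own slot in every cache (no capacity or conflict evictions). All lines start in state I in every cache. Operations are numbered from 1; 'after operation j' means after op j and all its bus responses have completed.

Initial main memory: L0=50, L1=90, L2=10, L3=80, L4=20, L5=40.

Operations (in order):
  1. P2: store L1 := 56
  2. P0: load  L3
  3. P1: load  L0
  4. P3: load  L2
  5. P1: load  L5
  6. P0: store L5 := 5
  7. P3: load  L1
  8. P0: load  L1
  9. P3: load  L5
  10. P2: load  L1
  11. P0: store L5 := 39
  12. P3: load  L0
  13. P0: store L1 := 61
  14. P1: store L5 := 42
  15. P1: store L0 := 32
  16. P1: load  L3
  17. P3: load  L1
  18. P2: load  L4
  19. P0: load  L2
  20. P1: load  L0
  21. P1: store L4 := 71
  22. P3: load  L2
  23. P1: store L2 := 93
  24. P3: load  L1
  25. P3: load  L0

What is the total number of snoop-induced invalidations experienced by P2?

invalidations = 2

  op1 P2: store L1 := 56 → I/I/M/I on L1; bus BusRdX; mem=90
  op2 P0: load  L3 → E/I/I/I on L3; bus BusRd; mem=80
  op3 P1: load  L0 → I/E/I/I on L0; bus BusRd; mem=50
  op4 P3: load  L2 → I/I/I/E on L2; bus BusRd; mem=10
  op5 P1: load  L5 → I/E/I/I on L5; bus BusRd; mem=40
  op6 P0: store L5 := 5 → M/I/I/I on L5; bus BusRdX; mem=40
  op7 P3: load  L1 → I/I/S/S on L1; bus BusRd Flush; mem=56
  op8 P0: load  L1 → S/I/S/S on L1; bus BusRd; mem=56
  op9 P3: load  L5 → S/I/I/S on L5; bus BusRd Flush; mem=5
  op10 P2: load  L1 → S/I/S/S on L1; bus (none); mem=56
  op11 P0: store L5 := 39 → M/I/I/I on L5; bus BusUpgr; mem=5
  op12 P3: load  L0 → I/S/I/S on L0; bus BusRd; mem=50
  op13 P0: store L1 := 61 → M/I/I/I on L1; bus BusUpgr; mem=56
  op14 P1: store L5 := 42 → I/M/I/I on L5; bus BusRdX Flush; mem=39
  op15 P1: store L0 := 32 → I/M/I/I on L0; bus BusUpgr; mem=50
  op16 P1: load  L3 → S/S/I/I on L3; bus BusRd; mem=80
  op17 P3: load  L1 → S/I/I/S on L1; bus BusRd Flush; mem=61
  op18 P2: load  L4 → I/I/E/I on L4; bus BusRd; mem=20
  op19 P0: load  L2 → S/I/I/S on L2; bus BusRd; mem=10
  op20 P1: load  L0 → I/M/I/I on L0; bus (none); mem=50
  op21 P1: store L4 := 71 → I/M/I/I on L4; bus BusRdX; mem=20
  op22 P3: load  L2 → S/I/I/S on L2; bus (none); mem=10
  op23 P1: store L2 := 93 → I/M/I/I on L2; bus BusRdX; mem=10
  op24 P3: load  L1 → S/I/I/S on L1; bus (none); mem=61
  op25 P3: load  L0 → I/S/I/S on L0; bus BusRd Flush; mem=32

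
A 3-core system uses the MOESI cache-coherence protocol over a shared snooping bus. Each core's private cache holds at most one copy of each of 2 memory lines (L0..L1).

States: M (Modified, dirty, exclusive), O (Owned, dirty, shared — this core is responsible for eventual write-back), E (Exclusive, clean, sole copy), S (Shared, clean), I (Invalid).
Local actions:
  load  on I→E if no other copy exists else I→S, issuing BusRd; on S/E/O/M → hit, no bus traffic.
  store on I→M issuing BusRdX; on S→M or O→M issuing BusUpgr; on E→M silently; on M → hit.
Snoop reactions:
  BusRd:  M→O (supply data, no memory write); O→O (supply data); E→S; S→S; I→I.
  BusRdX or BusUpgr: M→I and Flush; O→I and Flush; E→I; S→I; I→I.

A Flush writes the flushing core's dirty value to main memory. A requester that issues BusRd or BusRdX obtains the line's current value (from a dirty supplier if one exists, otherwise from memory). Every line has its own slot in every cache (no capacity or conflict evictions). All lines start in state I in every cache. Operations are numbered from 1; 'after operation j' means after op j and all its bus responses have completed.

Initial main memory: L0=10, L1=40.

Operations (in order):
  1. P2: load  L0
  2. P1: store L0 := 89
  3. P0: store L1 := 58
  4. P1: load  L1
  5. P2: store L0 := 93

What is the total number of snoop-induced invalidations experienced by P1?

invalidations = 1

  op1 P2: load  L0 → I/I/E on L0; bus BusRd; mem=10
  op2 P1: store L0 := 89 → I/M/I on L0; bus BusRdX; mem=10
  op3 P0: store L1 := 58 → M/I/I on L1; bus BusRdX; mem=40
  op4 P1: load  L1 → O/S/I on L1; bus BusRd; mem=40
  op5 P2: store L0 := 93 → I/I/M on L0; bus BusRdX Flush; mem=89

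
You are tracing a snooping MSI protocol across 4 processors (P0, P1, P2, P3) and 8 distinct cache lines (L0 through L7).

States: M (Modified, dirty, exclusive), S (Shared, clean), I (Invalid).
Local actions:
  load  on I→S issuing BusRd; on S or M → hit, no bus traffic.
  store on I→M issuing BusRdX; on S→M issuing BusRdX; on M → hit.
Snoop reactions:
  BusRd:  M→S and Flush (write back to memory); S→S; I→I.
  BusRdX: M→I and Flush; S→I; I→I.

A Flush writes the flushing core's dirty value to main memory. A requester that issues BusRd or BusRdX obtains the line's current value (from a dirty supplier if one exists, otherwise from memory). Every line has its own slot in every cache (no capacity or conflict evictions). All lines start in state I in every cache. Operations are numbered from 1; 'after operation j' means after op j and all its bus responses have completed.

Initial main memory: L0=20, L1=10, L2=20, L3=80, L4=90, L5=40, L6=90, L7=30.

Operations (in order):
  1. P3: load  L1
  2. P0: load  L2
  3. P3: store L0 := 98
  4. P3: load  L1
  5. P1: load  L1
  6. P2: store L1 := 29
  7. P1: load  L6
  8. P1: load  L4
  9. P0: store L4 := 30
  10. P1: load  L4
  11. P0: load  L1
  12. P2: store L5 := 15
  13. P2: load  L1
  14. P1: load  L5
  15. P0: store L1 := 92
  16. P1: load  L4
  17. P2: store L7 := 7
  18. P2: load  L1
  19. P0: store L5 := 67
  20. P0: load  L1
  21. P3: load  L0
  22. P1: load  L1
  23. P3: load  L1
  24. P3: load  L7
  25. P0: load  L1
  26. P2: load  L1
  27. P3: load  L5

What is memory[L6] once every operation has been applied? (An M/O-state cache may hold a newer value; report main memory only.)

step 1: P3: load  L1  ⟶  IIIS  (L1)  txn=BusRd  M[L1]=10
step 2: P0: load  L2  ⟶  SIII  (L2)  txn=BusRd  M[L2]=20
step 3: P3: store L0 := 98  ⟶  IIIM  (L0)  txn=BusRdX  M[L0]=20
step 4: P3: load  L1  ⟶  IIIS  (L1)  txn=∅  M[L1]=10
step 5: P1: load  L1  ⟶  ISIS  (L1)  txn=BusRd  M[L1]=10
step 6: P2: store L1 := 29  ⟶  IIMI  (L1)  txn=BusRdX  M[L1]=10
step 7: P1: load  L6  ⟶  ISII  (L6)  txn=BusRd  M[L6]=90
step 8: P1: load  L4  ⟶  ISII  (L4)  txn=BusRd  M[L4]=90
step 9: P0: store L4 := 30  ⟶  MIII  (L4)  txn=BusRdX  M[L4]=90
step 10: P1: load  L4  ⟶  SSII  (L4)  txn=BusRd+Flush  M[L4]=30
step 11: P0: load  L1  ⟶  SISI  (L1)  txn=BusRd+Flush  M[L1]=29
step 12: P2: store L5 := 15  ⟶  IIMI  (L5)  txn=BusRdX  M[L5]=40
step 13: P2: load  L1  ⟶  SISI  (L1)  txn=∅  M[L1]=29
step 14: P1: load  L5  ⟶  ISSI  (L5)  txn=BusRd+Flush  M[L5]=15
step 15: P0: store L1 := 92  ⟶  MIII  (L1)  txn=BusRdX  M[L1]=29
step 16: P1: load  L4  ⟶  SSII  (L4)  txn=∅  M[L4]=30
step 17: P2: store L7 := 7  ⟶  IIMI  (L7)  txn=BusRdX  M[L7]=30
step 18: P2: load  L1  ⟶  SISI  (L1)  txn=BusRd+Flush  M[L1]=92
step 19: P0: store L5 := 67  ⟶  MIII  (L5)  txn=BusRdX  M[L5]=15
step 20: P0: load  L1  ⟶  SISI  (L1)  txn=∅  M[L1]=92
step 21: P3: load  L0  ⟶  IIIM  (L0)  txn=∅  M[L0]=20
step 22: P1: load  L1  ⟶  SSSI  (L1)  txn=BusRd  M[L1]=92
step 23: P3: load  L1  ⟶  SSSS  (L1)  txn=BusRd  M[L1]=92
step 24: P3: load  L7  ⟶  IISS  (L7)  txn=BusRd+Flush  M[L7]=7
step 25: P0: load  L1  ⟶  SSSS  (L1)  txn=∅  M[L1]=92
step 26: P2: load  L1  ⟶  SSSS  (L1)  txn=∅  M[L1]=92
step 27: P3: load  L5  ⟶  SIIS  (L5)  txn=BusRd+Flush  M[L5]=67

memory[L6] = 90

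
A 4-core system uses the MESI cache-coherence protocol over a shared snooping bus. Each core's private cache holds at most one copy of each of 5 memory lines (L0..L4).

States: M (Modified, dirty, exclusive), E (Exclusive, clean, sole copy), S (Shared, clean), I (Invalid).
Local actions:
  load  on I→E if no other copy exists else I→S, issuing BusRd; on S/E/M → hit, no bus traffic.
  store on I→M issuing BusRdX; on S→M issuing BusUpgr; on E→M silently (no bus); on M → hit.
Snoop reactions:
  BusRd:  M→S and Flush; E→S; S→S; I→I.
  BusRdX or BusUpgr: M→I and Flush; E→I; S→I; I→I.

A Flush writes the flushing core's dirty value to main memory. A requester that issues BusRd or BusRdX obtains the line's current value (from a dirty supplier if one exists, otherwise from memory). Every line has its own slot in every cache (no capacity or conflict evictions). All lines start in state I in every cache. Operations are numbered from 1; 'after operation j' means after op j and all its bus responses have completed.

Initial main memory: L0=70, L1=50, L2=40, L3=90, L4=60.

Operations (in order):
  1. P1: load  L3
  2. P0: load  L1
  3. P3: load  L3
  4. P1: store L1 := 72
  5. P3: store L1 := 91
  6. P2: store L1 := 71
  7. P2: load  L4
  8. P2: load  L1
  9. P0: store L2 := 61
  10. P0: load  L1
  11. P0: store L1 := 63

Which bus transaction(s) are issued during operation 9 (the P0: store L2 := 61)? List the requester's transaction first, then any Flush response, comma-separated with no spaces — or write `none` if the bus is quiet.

bus = BusRdX

step 1: P1: load  L3  ⟶  IEII  (L3)  txn=BusRd  M[L3]=90
step 2: P0: load  L1  ⟶  EIII  (L1)  txn=BusRd  M[L1]=50
step 3: P3: load  L3  ⟶  ISIS  (L3)  txn=BusRd  M[L3]=90
step 4: P1: store L1 := 72  ⟶  IMII  (L1)  txn=BusRdX  M[L1]=50
step 5: P3: store L1 := 91  ⟶  IIIM  (L1)  txn=BusRdX+Flush  M[L1]=72
step 6: P2: store L1 := 71  ⟶  IIMI  (L1)  txn=BusRdX+Flush  M[L1]=91
step 7: P2: load  L4  ⟶  IIEI  (L4)  txn=BusRd  M[L4]=60
step 8: P2: load  L1  ⟶  IIMI  (L1)  txn=∅  M[L1]=91
step 9: P0: store L2 := 61  ⟶  MIII  (L2)  txn=BusRdX  M[L2]=40
step 10: P0: load  L1  ⟶  SISI  (L1)  txn=BusRd+Flush  M[L1]=71
step 11: P0: store L1 := 63  ⟶  MIII  (L1)  txn=BusUpgr  M[L1]=71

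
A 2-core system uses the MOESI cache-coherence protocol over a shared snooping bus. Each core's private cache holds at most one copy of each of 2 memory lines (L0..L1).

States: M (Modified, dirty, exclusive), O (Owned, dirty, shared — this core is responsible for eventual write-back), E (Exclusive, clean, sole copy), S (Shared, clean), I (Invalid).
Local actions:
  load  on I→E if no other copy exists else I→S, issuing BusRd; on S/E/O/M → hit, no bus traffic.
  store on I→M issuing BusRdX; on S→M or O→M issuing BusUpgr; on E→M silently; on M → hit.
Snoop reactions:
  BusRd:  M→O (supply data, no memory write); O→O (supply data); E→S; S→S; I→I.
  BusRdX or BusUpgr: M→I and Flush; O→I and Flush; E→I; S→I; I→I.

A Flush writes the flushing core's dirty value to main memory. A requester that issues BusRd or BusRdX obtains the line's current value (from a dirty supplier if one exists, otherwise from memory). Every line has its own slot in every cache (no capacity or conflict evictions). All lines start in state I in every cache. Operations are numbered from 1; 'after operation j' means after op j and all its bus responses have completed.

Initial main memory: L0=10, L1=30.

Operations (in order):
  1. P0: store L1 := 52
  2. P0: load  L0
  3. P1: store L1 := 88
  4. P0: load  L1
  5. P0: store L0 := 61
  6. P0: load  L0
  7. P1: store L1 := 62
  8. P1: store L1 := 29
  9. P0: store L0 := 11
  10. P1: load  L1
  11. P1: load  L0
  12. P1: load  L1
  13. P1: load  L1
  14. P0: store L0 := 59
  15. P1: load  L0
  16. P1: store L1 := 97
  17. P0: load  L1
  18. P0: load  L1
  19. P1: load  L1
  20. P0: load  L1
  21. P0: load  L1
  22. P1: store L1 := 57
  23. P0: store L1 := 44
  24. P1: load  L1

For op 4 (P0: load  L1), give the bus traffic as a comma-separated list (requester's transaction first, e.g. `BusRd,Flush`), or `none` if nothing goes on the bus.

1. P0: store L1 := 52  bus=[BusRdX]  L1: P0=M P1=I  mem[L1]=30
2. P0: load  L0  bus=[BusRd]  L0: P0=E P1=I  mem[L0]=10
3. P1: store L1 := 88  bus=[BusRdX,Flush]  L1: P0=I P1=M  mem[L1]=52
4. P0: load  L1  bus=[BusRd]  L1: P0=S P1=O  mem[L1]=52
5. P0: store L0 := 61  bus=[-]  L0: P0=M P1=I  mem[L0]=10
6. P0: load  L0  bus=[-]  L0: P0=M P1=I  mem[L0]=10
7. P1: store L1 := 62  bus=[BusUpgr]  L1: P0=I P1=M  mem[L1]=52
8. P1: store L1 := 29  bus=[-]  L1: P0=I P1=M  mem[L1]=52
9. P0: store L0 := 11  bus=[-]  L0: P0=M P1=I  mem[L0]=10
10. P1: load  L1  bus=[-]  L1: P0=I P1=M  mem[L1]=52
11. P1: load  L0  bus=[BusRd]  L0: P0=O P1=S  mem[L0]=10
12. P1: load  L1  bus=[-]  L1: P0=I P1=M  mem[L1]=52
13. P1: load  L1  bus=[-]  L1: P0=I P1=M  mem[L1]=52
14. P0: store L0 := 59  bus=[BusUpgr]  L0: P0=M P1=I  mem[L0]=10
15. P1: load  L0  bus=[BusRd]  L0: P0=O P1=S  mem[L0]=10
16. P1: store L1 := 97  bus=[-]  L1: P0=I P1=M  mem[L1]=52
17. P0: load  L1  bus=[BusRd]  L1: P0=S P1=O  mem[L1]=52
18. P0: load  L1  bus=[-]  L1: P0=S P1=O  mem[L1]=52
19. P1: load  L1  bus=[-]  L1: P0=S P1=O  mem[L1]=52
20. P0: load  L1  bus=[-]  L1: P0=S P1=O  mem[L1]=52
21. P0: load  L1  bus=[-]  L1: P0=S P1=O  mem[L1]=52
22. P1: store L1 := 57  bus=[BusUpgr]  L1: P0=I P1=M  mem[L1]=52
23. P0: store L1 := 44  bus=[BusRdX,Flush]  L1: P0=M P1=I  mem[L1]=57
24. P1: load  L1  bus=[BusRd]  L1: P0=O P1=S  mem[L1]=57

bus = BusRd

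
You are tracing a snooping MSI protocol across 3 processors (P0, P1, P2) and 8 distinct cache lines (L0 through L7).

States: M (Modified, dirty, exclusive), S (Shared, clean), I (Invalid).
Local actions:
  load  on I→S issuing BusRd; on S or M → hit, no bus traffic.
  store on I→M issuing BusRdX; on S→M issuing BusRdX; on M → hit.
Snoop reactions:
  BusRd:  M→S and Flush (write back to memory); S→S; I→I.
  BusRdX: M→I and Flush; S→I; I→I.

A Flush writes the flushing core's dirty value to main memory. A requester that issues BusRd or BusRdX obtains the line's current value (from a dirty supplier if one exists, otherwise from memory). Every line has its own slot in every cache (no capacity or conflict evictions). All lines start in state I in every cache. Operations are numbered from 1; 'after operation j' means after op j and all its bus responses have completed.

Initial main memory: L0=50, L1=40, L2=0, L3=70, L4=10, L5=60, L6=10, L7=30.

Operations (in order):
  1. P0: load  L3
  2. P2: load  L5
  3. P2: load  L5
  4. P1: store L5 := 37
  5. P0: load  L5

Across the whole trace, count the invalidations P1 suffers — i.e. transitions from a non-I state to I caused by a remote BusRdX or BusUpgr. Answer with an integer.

1. P0: load  L3  bus=[BusRd]  L3: P0=S P1=I P2=I  mem[L3]=70
2. P2: load  L5  bus=[BusRd]  L5: P0=I P1=I P2=S  mem[L5]=60
3. P2: load  L5  bus=[-]  L5: P0=I P1=I P2=S  mem[L5]=60
4. P1: store L5 := 37  bus=[BusRdX]  L5: P0=I P1=M P2=I  mem[L5]=60
5. P0: load  L5  bus=[BusRd,Flush]  L5: P0=S P1=S P2=I  mem[L5]=37

invalidations = 0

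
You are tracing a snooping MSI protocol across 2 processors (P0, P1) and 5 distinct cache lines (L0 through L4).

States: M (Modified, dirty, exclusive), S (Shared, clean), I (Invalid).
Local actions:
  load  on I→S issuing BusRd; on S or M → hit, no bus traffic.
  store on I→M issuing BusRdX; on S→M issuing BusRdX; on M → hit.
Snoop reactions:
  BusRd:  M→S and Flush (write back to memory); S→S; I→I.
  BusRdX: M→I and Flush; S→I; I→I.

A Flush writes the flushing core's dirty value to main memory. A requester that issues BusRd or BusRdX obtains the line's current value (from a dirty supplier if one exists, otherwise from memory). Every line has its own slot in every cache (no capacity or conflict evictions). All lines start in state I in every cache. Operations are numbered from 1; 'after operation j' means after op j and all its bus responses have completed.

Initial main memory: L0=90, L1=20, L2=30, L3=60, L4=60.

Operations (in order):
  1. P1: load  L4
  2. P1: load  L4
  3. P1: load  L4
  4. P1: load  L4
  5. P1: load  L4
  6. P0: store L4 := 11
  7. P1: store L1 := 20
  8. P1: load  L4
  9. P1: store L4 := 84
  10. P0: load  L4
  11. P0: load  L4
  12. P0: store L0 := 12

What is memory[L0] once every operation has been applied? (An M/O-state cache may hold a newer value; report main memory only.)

memory[L0] = 90

  op1 P1: load  L4 → I/S on L4; bus BusRd; mem=60
  op2 P1: load  L4 → I/S on L4; bus (none); mem=60
  op3 P1: load  L4 → I/S on L4; bus (none); mem=60
  op4 P1: load  L4 → I/S on L4; bus (none); mem=60
  op5 P1: load  L4 → I/S on L4; bus (none); mem=60
  op6 P0: store L4 := 11 → M/I on L4; bus BusRdX; mem=60
  op7 P1: store L1 := 20 → I/M on L1; bus BusRdX; mem=20
  op8 P1: load  L4 → S/S on L4; bus BusRd Flush; mem=11
  op9 P1: store L4 := 84 → I/M on L4; bus BusRdX; mem=11
  op10 P0: load  L4 → S/S on L4; bus BusRd Flush; mem=84
  op11 P0: load  L4 → S/S on L4; bus (none); mem=84
  op12 P0: store L0 := 12 → M/I on L0; bus BusRdX; mem=90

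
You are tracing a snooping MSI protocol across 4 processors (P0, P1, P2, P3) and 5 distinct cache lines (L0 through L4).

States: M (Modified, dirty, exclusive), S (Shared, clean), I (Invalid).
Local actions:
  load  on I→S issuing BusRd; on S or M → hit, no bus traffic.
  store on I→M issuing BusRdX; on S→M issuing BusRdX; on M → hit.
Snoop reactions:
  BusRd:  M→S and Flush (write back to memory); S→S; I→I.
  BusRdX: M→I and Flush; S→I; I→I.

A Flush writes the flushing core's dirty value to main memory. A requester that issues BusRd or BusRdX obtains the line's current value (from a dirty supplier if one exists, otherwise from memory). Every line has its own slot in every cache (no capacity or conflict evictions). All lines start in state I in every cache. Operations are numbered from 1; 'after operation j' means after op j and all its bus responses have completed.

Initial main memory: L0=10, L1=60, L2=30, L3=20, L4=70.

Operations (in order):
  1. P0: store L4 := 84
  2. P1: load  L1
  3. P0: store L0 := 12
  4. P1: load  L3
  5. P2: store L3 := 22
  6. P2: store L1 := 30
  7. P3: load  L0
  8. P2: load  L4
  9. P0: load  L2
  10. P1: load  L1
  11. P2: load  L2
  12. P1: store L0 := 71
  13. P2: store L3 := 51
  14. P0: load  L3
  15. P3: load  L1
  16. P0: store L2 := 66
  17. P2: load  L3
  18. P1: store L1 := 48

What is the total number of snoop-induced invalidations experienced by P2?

invalidations = 2

[1] P0: store L4 := 84 | P0:M(84), P1:I, P2:I, P3:I | bus: BusRdX
[2] P1: load  L1 | P0:I, P1:S(60), P2:I, P3:I | bus: BusRd
[3] P0: store L0 := 12 | P0:M(12), P1:I, P2:I, P3:I | bus: BusRdX
[4] P1: load  L3 | P0:I, P1:S(20), P2:I, P3:I | bus: BusRd
[5] P2: store L3 := 22 | P0:I, P1:I, P2:M(22), P3:I | bus: BusRdX
[6] P2: store L1 := 30 | P0:I, P1:I, P2:M(30), P3:I | bus: BusRdX
[7] P3: load  L0 | P0:S(12), P1:I, P2:I, P3:S(12) | bus: BusRd,Flush
[8] P2: load  L4 | P0:S(84), P1:I, P2:S(84), P3:I | bus: BusRd,Flush
[9] P0: load  L2 | P0:S(30), P1:I, P2:I, P3:I | bus: BusRd
[10] P1: load  L1 | P0:I, P1:S(30), P2:S(30), P3:I | bus: BusRd,Flush
[11] P2: load  L2 | P0:S(30), P1:I, P2:S(30), P3:I | bus: BusRd
[12] P1: store L0 := 71 | P0:I, P1:M(71), P2:I, P3:I | bus: BusRdX
[13] P2: store L3 := 51 | P0:I, P1:I, P2:M(51), P3:I | bus: none
[14] P0: load  L3 | P0:S(51), P1:I, P2:S(51), P3:I | bus: BusRd,Flush
[15] P3: load  L1 | P0:I, P1:S(30), P2:S(30), P3:S(30) | bus: BusRd
[16] P0: store L2 := 66 | P0:M(66), P1:I, P2:I, P3:I | bus: BusRdX
[17] P2: load  L3 | P0:S(51), P1:I, P2:S(51), P3:I | bus: none
[18] P1: store L1 := 48 | P0:I, P1:M(48), P2:I, P3:I | bus: BusRdX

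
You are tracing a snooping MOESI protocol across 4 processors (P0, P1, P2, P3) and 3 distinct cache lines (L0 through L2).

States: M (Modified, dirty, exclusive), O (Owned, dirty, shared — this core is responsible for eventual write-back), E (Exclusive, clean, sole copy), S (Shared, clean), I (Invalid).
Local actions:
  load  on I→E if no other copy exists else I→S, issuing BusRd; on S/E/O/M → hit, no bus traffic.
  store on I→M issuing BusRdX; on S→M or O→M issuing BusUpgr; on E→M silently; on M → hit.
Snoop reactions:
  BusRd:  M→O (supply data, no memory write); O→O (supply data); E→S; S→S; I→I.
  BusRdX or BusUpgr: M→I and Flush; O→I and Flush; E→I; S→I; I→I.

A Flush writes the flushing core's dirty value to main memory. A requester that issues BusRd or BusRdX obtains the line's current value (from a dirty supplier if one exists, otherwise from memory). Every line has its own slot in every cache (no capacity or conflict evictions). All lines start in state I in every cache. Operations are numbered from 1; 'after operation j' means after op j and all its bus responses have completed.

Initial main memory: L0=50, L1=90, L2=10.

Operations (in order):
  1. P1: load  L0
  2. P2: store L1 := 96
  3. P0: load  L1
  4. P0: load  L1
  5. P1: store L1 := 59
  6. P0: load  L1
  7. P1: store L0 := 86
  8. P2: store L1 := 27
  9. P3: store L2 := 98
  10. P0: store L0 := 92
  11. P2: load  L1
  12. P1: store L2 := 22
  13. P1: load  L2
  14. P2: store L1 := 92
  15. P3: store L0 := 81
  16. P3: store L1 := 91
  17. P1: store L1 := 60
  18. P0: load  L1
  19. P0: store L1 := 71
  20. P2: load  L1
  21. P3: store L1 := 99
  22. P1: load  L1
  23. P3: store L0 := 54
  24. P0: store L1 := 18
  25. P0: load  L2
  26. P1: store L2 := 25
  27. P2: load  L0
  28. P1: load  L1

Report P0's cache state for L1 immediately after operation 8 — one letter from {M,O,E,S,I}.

state = I

step 1: P1: load  L0  ⟶  IEII  (L0)  txn=BusRd  M[L0]=50
step 2: P2: store L1 := 96  ⟶  IIMI  (L1)  txn=BusRdX  M[L1]=90
step 3: P0: load  L1  ⟶  SIOI  (L1)  txn=BusRd  M[L1]=90
step 4: P0: load  L1  ⟶  SIOI  (L1)  txn=∅  M[L1]=90
step 5: P1: store L1 := 59  ⟶  IMII  (L1)  txn=BusRdX+Flush  M[L1]=96
step 6: P0: load  L1  ⟶  SOII  (L1)  txn=BusRd  M[L1]=96
step 7: P1: store L0 := 86  ⟶  IMII  (L0)  txn=∅  M[L0]=50
step 8: P2: store L1 := 27  ⟶  IIMI  (L1)  txn=BusRdX+Flush  M[L1]=59
step 9: P3: store L2 := 98  ⟶  IIIM  (L2)  txn=BusRdX  M[L2]=10
step 10: P0: store L0 := 92  ⟶  MIII  (L0)  txn=BusRdX+Flush  M[L0]=86
step 11: P2: load  L1  ⟶  IIMI  (L1)  txn=∅  M[L1]=59
step 12: P1: store L2 := 22  ⟶  IMII  (L2)  txn=BusRdX+Flush  M[L2]=98
step 13: P1: load  L2  ⟶  IMII  (L2)  txn=∅  M[L2]=98
step 14: P2: store L1 := 92  ⟶  IIMI  (L1)  txn=∅  M[L1]=59
step 15: P3: store L0 := 81  ⟶  IIIM  (L0)  txn=BusRdX+Flush  M[L0]=92
step 16: P3: store L1 := 91  ⟶  IIIM  (L1)  txn=BusRdX+Flush  M[L1]=92
step 17: P1: store L1 := 60  ⟶  IMII  (L1)  txn=BusRdX+Flush  M[L1]=91
step 18: P0: load  L1  ⟶  SOII  (L1)  txn=BusRd  M[L1]=91
step 19: P0: store L1 := 71  ⟶  MIII  (L1)  txn=BusUpgr+Flush  M[L1]=60
step 20: P2: load  L1  ⟶  OISI  (L1)  txn=BusRd  M[L1]=60
step 21: P3: store L1 := 99  ⟶  IIIM  (L1)  txn=BusRdX+Flush  M[L1]=71
step 22: P1: load  L1  ⟶  ISIO  (L1)  txn=BusRd  M[L1]=71
step 23: P3: store L0 := 54  ⟶  IIIM  (L0)  txn=∅  M[L0]=92
step 24: P0: store L1 := 18  ⟶  MIII  (L1)  txn=BusRdX+Flush  M[L1]=99
step 25: P0: load  L2  ⟶  SOII  (L2)  txn=BusRd  M[L2]=98
step 26: P1: store L2 := 25  ⟶  IMII  (L2)  txn=BusUpgr  M[L2]=98
step 27: P2: load  L0  ⟶  IISO  (L0)  txn=BusRd  M[L0]=92
step 28: P1: load  L1  ⟶  OSII  (L1)  txn=BusRd  M[L1]=99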